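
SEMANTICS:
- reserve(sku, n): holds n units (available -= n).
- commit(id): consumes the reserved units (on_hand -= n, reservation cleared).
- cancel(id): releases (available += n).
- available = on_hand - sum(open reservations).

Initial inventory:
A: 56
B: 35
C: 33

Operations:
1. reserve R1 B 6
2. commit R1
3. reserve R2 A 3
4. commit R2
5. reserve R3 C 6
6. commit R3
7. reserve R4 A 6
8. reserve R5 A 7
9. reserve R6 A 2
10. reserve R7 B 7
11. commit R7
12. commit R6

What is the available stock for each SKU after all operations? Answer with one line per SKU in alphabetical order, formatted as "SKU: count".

Answer: A: 38
B: 22
C: 27

Derivation:
Step 1: reserve R1 B 6 -> on_hand[A=56 B=35 C=33] avail[A=56 B=29 C=33] open={R1}
Step 2: commit R1 -> on_hand[A=56 B=29 C=33] avail[A=56 B=29 C=33] open={}
Step 3: reserve R2 A 3 -> on_hand[A=56 B=29 C=33] avail[A=53 B=29 C=33] open={R2}
Step 4: commit R2 -> on_hand[A=53 B=29 C=33] avail[A=53 B=29 C=33] open={}
Step 5: reserve R3 C 6 -> on_hand[A=53 B=29 C=33] avail[A=53 B=29 C=27] open={R3}
Step 6: commit R3 -> on_hand[A=53 B=29 C=27] avail[A=53 B=29 C=27] open={}
Step 7: reserve R4 A 6 -> on_hand[A=53 B=29 C=27] avail[A=47 B=29 C=27] open={R4}
Step 8: reserve R5 A 7 -> on_hand[A=53 B=29 C=27] avail[A=40 B=29 C=27] open={R4,R5}
Step 9: reserve R6 A 2 -> on_hand[A=53 B=29 C=27] avail[A=38 B=29 C=27] open={R4,R5,R6}
Step 10: reserve R7 B 7 -> on_hand[A=53 B=29 C=27] avail[A=38 B=22 C=27] open={R4,R5,R6,R7}
Step 11: commit R7 -> on_hand[A=53 B=22 C=27] avail[A=38 B=22 C=27] open={R4,R5,R6}
Step 12: commit R6 -> on_hand[A=51 B=22 C=27] avail[A=38 B=22 C=27] open={R4,R5}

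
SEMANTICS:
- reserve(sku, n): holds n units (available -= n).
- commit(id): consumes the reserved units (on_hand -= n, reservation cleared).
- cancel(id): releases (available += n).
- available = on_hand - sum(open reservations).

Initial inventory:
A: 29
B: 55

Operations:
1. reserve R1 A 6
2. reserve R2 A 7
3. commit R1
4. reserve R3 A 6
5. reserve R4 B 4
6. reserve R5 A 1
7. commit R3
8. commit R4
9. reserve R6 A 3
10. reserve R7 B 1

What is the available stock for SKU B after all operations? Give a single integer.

Step 1: reserve R1 A 6 -> on_hand[A=29 B=55] avail[A=23 B=55] open={R1}
Step 2: reserve R2 A 7 -> on_hand[A=29 B=55] avail[A=16 B=55] open={R1,R2}
Step 3: commit R1 -> on_hand[A=23 B=55] avail[A=16 B=55] open={R2}
Step 4: reserve R3 A 6 -> on_hand[A=23 B=55] avail[A=10 B=55] open={R2,R3}
Step 5: reserve R4 B 4 -> on_hand[A=23 B=55] avail[A=10 B=51] open={R2,R3,R4}
Step 6: reserve R5 A 1 -> on_hand[A=23 B=55] avail[A=9 B=51] open={R2,R3,R4,R5}
Step 7: commit R3 -> on_hand[A=17 B=55] avail[A=9 B=51] open={R2,R4,R5}
Step 8: commit R4 -> on_hand[A=17 B=51] avail[A=9 B=51] open={R2,R5}
Step 9: reserve R6 A 3 -> on_hand[A=17 B=51] avail[A=6 B=51] open={R2,R5,R6}
Step 10: reserve R7 B 1 -> on_hand[A=17 B=51] avail[A=6 B=50] open={R2,R5,R6,R7}
Final available[B] = 50

Answer: 50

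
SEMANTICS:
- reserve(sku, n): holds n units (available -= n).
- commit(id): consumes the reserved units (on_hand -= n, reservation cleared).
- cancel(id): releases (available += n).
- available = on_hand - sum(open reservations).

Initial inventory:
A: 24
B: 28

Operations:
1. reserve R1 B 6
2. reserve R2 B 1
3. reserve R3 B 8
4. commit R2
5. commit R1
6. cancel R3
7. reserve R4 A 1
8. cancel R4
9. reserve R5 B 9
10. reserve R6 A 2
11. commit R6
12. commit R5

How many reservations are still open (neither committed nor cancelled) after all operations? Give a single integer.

Step 1: reserve R1 B 6 -> on_hand[A=24 B=28] avail[A=24 B=22] open={R1}
Step 2: reserve R2 B 1 -> on_hand[A=24 B=28] avail[A=24 B=21] open={R1,R2}
Step 3: reserve R3 B 8 -> on_hand[A=24 B=28] avail[A=24 B=13] open={R1,R2,R3}
Step 4: commit R2 -> on_hand[A=24 B=27] avail[A=24 B=13] open={R1,R3}
Step 5: commit R1 -> on_hand[A=24 B=21] avail[A=24 B=13] open={R3}
Step 6: cancel R3 -> on_hand[A=24 B=21] avail[A=24 B=21] open={}
Step 7: reserve R4 A 1 -> on_hand[A=24 B=21] avail[A=23 B=21] open={R4}
Step 8: cancel R4 -> on_hand[A=24 B=21] avail[A=24 B=21] open={}
Step 9: reserve R5 B 9 -> on_hand[A=24 B=21] avail[A=24 B=12] open={R5}
Step 10: reserve R6 A 2 -> on_hand[A=24 B=21] avail[A=22 B=12] open={R5,R6}
Step 11: commit R6 -> on_hand[A=22 B=21] avail[A=22 B=12] open={R5}
Step 12: commit R5 -> on_hand[A=22 B=12] avail[A=22 B=12] open={}
Open reservations: [] -> 0

Answer: 0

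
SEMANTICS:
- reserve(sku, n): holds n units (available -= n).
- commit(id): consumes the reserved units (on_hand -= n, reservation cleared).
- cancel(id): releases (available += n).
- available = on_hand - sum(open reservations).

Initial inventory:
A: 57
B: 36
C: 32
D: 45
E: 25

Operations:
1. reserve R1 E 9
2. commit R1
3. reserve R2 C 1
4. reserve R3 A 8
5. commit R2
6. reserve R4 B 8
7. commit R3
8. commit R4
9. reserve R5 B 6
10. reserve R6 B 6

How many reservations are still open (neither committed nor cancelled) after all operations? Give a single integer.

Step 1: reserve R1 E 9 -> on_hand[A=57 B=36 C=32 D=45 E=25] avail[A=57 B=36 C=32 D=45 E=16] open={R1}
Step 2: commit R1 -> on_hand[A=57 B=36 C=32 D=45 E=16] avail[A=57 B=36 C=32 D=45 E=16] open={}
Step 3: reserve R2 C 1 -> on_hand[A=57 B=36 C=32 D=45 E=16] avail[A=57 B=36 C=31 D=45 E=16] open={R2}
Step 4: reserve R3 A 8 -> on_hand[A=57 B=36 C=32 D=45 E=16] avail[A=49 B=36 C=31 D=45 E=16] open={R2,R3}
Step 5: commit R2 -> on_hand[A=57 B=36 C=31 D=45 E=16] avail[A=49 B=36 C=31 D=45 E=16] open={R3}
Step 6: reserve R4 B 8 -> on_hand[A=57 B=36 C=31 D=45 E=16] avail[A=49 B=28 C=31 D=45 E=16] open={R3,R4}
Step 7: commit R3 -> on_hand[A=49 B=36 C=31 D=45 E=16] avail[A=49 B=28 C=31 D=45 E=16] open={R4}
Step 8: commit R4 -> on_hand[A=49 B=28 C=31 D=45 E=16] avail[A=49 B=28 C=31 D=45 E=16] open={}
Step 9: reserve R5 B 6 -> on_hand[A=49 B=28 C=31 D=45 E=16] avail[A=49 B=22 C=31 D=45 E=16] open={R5}
Step 10: reserve R6 B 6 -> on_hand[A=49 B=28 C=31 D=45 E=16] avail[A=49 B=16 C=31 D=45 E=16] open={R5,R6}
Open reservations: ['R5', 'R6'] -> 2

Answer: 2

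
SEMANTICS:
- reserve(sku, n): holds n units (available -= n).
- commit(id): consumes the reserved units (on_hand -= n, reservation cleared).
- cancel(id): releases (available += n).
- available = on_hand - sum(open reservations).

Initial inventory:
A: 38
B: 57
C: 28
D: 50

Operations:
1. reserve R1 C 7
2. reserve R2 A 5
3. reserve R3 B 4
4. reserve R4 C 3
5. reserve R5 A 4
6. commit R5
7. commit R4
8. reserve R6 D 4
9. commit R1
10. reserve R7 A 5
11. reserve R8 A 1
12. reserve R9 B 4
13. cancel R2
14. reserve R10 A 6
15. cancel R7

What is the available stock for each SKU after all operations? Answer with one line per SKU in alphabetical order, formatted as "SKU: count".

Step 1: reserve R1 C 7 -> on_hand[A=38 B=57 C=28 D=50] avail[A=38 B=57 C=21 D=50] open={R1}
Step 2: reserve R2 A 5 -> on_hand[A=38 B=57 C=28 D=50] avail[A=33 B=57 C=21 D=50] open={R1,R2}
Step 3: reserve R3 B 4 -> on_hand[A=38 B=57 C=28 D=50] avail[A=33 B=53 C=21 D=50] open={R1,R2,R3}
Step 4: reserve R4 C 3 -> on_hand[A=38 B=57 C=28 D=50] avail[A=33 B=53 C=18 D=50] open={R1,R2,R3,R4}
Step 5: reserve R5 A 4 -> on_hand[A=38 B=57 C=28 D=50] avail[A=29 B=53 C=18 D=50] open={R1,R2,R3,R4,R5}
Step 6: commit R5 -> on_hand[A=34 B=57 C=28 D=50] avail[A=29 B=53 C=18 D=50] open={R1,R2,R3,R4}
Step 7: commit R4 -> on_hand[A=34 B=57 C=25 D=50] avail[A=29 B=53 C=18 D=50] open={R1,R2,R3}
Step 8: reserve R6 D 4 -> on_hand[A=34 B=57 C=25 D=50] avail[A=29 B=53 C=18 D=46] open={R1,R2,R3,R6}
Step 9: commit R1 -> on_hand[A=34 B=57 C=18 D=50] avail[A=29 B=53 C=18 D=46] open={R2,R3,R6}
Step 10: reserve R7 A 5 -> on_hand[A=34 B=57 C=18 D=50] avail[A=24 B=53 C=18 D=46] open={R2,R3,R6,R7}
Step 11: reserve R8 A 1 -> on_hand[A=34 B=57 C=18 D=50] avail[A=23 B=53 C=18 D=46] open={R2,R3,R6,R7,R8}
Step 12: reserve R9 B 4 -> on_hand[A=34 B=57 C=18 D=50] avail[A=23 B=49 C=18 D=46] open={R2,R3,R6,R7,R8,R9}
Step 13: cancel R2 -> on_hand[A=34 B=57 C=18 D=50] avail[A=28 B=49 C=18 D=46] open={R3,R6,R7,R8,R9}
Step 14: reserve R10 A 6 -> on_hand[A=34 B=57 C=18 D=50] avail[A=22 B=49 C=18 D=46] open={R10,R3,R6,R7,R8,R9}
Step 15: cancel R7 -> on_hand[A=34 B=57 C=18 D=50] avail[A=27 B=49 C=18 D=46] open={R10,R3,R6,R8,R9}

Answer: A: 27
B: 49
C: 18
D: 46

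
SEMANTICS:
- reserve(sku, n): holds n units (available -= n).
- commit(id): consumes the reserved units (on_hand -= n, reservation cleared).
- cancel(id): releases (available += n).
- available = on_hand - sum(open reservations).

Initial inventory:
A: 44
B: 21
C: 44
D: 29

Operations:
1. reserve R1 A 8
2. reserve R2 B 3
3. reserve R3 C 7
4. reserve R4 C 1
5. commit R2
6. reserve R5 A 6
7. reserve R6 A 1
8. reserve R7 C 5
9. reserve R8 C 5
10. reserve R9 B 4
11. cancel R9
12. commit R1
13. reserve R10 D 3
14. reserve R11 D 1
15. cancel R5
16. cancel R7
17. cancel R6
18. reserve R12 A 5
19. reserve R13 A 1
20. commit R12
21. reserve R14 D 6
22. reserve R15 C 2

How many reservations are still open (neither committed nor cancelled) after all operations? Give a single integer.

Step 1: reserve R1 A 8 -> on_hand[A=44 B=21 C=44 D=29] avail[A=36 B=21 C=44 D=29] open={R1}
Step 2: reserve R2 B 3 -> on_hand[A=44 B=21 C=44 D=29] avail[A=36 B=18 C=44 D=29] open={R1,R2}
Step 3: reserve R3 C 7 -> on_hand[A=44 B=21 C=44 D=29] avail[A=36 B=18 C=37 D=29] open={R1,R2,R3}
Step 4: reserve R4 C 1 -> on_hand[A=44 B=21 C=44 D=29] avail[A=36 B=18 C=36 D=29] open={R1,R2,R3,R4}
Step 5: commit R2 -> on_hand[A=44 B=18 C=44 D=29] avail[A=36 B=18 C=36 D=29] open={R1,R3,R4}
Step 6: reserve R5 A 6 -> on_hand[A=44 B=18 C=44 D=29] avail[A=30 B=18 C=36 D=29] open={R1,R3,R4,R5}
Step 7: reserve R6 A 1 -> on_hand[A=44 B=18 C=44 D=29] avail[A=29 B=18 C=36 D=29] open={R1,R3,R4,R5,R6}
Step 8: reserve R7 C 5 -> on_hand[A=44 B=18 C=44 D=29] avail[A=29 B=18 C=31 D=29] open={R1,R3,R4,R5,R6,R7}
Step 9: reserve R8 C 5 -> on_hand[A=44 B=18 C=44 D=29] avail[A=29 B=18 C=26 D=29] open={R1,R3,R4,R5,R6,R7,R8}
Step 10: reserve R9 B 4 -> on_hand[A=44 B=18 C=44 D=29] avail[A=29 B=14 C=26 D=29] open={R1,R3,R4,R5,R6,R7,R8,R9}
Step 11: cancel R9 -> on_hand[A=44 B=18 C=44 D=29] avail[A=29 B=18 C=26 D=29] open={R1,R3,R4,R5,R6,R7,R8}
Step 12: commit R1 -> on_hand[A=36 B=18 C=44 D=29] avail[A=29 B=18 C=26 D=29] open={R3,R4,R5,R6,R7,R8}
Step 13: reserve R10 D 3 -> on_hand[A=36 B=18 C=44 D=29] avail[A=29 B=18 C=26 D=26] open={R10,R3,R4,R5,R6,R7,R8}
Step 14: reserve R11 D 1 -> on_hand[A=36 B=18 C=44 D=29] avail[A=29 B=18 C=26 D=25] open={R10,R11,R3,R4,R5,R6,R7,R8}
Step 15: cancel R5 -> on_hand[A=36 B=18 C=44 D=29] avail[A=35 B=18 C=26 D=25] open={R10,R11,R3,R4,R6,R7,R8}
Step 16: cancel R7 -> on_hand[A=36 B=18 C=44 D=29] avail[A=35 B=18 C=31 D=25] open={R10,R11,R3,R4,R6,R8}
Step 17: cancel R6 -> on_hand[A=36 B=18 C=44 D=29] avail[A=36 B=18 C=31 D=25] open={R10,R11,R3,R4,R8}
Step 18: reserve R12 A 5 -> on_hand[A=36 B=18 C=44 D=29] avail[A=31 B=18 C=31 D=25] open={R10,R11,R12,R3,R4,R8}
Step 19: reserve R13 A 1 -> on_hand[A=36 B=18 C=44 D=29] avail[A=30 B=18 C=31 D=25] open={R10,R11,R12,R13,R3,R4,R8}
Step 20: commit R12 -> on_hand[A=31 B=18 C=44 D=29] avail[A=30 B=18 C=31 D=25] open={R10,R11,R13,R3,R4,R8}
Step 21: reserve R14 D 6 -> on_hand[A=31 B=18 C=44 D=29] avail[A=30 B=18 C=31 D=19] open={R10,R11,R13,R14,R3,R4,R8}
Step 22: reserve R15 C 2 -> on_hand[A=31 B=18 C=44 D=29] avail[A=30 B=18 C=29 D=19] open={R10,R11,R13,R14,R15,R3,R4,R8}
Open reservations: ['R10', 'R11', 'R13', 'R14', 'R15', 'R3', 'R4', 'R8'] -> 8

Answer: 8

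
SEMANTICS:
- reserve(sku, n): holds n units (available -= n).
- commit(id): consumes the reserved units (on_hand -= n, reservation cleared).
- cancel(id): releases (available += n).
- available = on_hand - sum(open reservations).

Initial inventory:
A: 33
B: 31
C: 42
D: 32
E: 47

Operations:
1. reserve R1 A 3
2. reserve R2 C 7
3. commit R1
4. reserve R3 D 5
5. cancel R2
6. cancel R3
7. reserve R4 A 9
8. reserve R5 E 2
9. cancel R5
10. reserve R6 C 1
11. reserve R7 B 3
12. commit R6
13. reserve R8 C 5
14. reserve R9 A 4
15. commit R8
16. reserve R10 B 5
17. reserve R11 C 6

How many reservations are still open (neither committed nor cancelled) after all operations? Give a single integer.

Step 1: reserve R1 A 3 -> on_hand[A=33 B=31 C=42 D=32 E=47] avail[A=30 B=31 C=42 D=32 E=47] open={R1}
Step 2: reserve R2 C 7 -> on_hand[A=33 B=31 C=42 D=32 E=47] avail[A=30 B=31 C=35 D=32 E=47] open={R1,R2}
Step 3: commit R1 -> on_hand[A=30 B=31 C=42 D=32 E=47] avail[A=30 B=31 C=35 D=32 E=47] open={R2}
Step 4: reserve R3 D 5 -> on_hand[A=30 B=31 C=42 D=32 E=47] avail[A=30 B=31 C=35 D=27 E=47] open={R2,R3}
Step 5: cancel R2 -> on_hand[A=30 B=31 C=42 D=32 E=47] avail[A=30 B=31 C=42 D=27 E=47] open={R3}
Step 6: cancel R3 -> on_hand[A=30 B=31 C=42 D=32 E=47] avail[A=30 B=31 C=42 D=32 E=47] open={}
Step 7: reserve R4 A 9 -> on_hand[A=30 B=31 C=42 D=32 E=47] avail[A=21 B=31 C=42 D=32 E=47] open={R4}
Step 8: reserve R5 E 2 -> on_hand[A=30 B=31 C=42 D=32 E=47] avail[A=21 B=31 C=42 D=32 E=45] open={R4,R5}
Step 9: cancel R5 -> on_hand[A=30 B=31 C=42 D=32 E=47] avail[A=21 B=31 C=42 D=32 E=47] open={R4}
Step 10: reserve R6 C 1 -> on_hand[A=30 B=31 C=42 D=32 E=47] avail[A=21 B=31 C=41 D=32 E=47] open={R4,R6}
Step 11: reserve R7 B 3 -> on_hand[A=30 B=31 C=42 D=32 E=47] avail[A=21 B=28 C=41 D=32 E=47] open={R4,R6,R7}
Step 12: commit R6 -> on_hand[A=30 B=31 C=41 D=32 E=47] avail[A=21 B=28 C=41 D=32 E=47] open={R4,R7}
Step 13: reserve R8 C 5 -> on_hand[A=30 B=31 C=41 D=32 E=47] avail[A=21 B=28 C=36 D=32 E=47] open={R4,R7,R8}
Step 14: reserve R9 A 4 -> on_hand[A=30 B=31 C=41 D=32 E=47] avail[A=17 B=28 C=36 D=32 E=47] open={R4,R7,R8,R9}
Step 15: commit R8 -> on_hand[A=30 B=31 C=36 D=32 E=47] avail[A=17 B=28 C=36 D=32 E=47] open={R4,R7,R9}
Step 16: reserve R10 B 5 -> on_hand[A=30 B=31 C=36 D=32 E=47] avail[A=17 B=23 C=36 D=32 E=47] open={R10,R4,R7,R9}
Step 17: reserve R11 C 6 -> on_hand[A=30 B=31 C=36 D=32 E=47] avail[A=17 B=23 C=30 D=32 E=47] open={R10,R11,R4,R7,R9}
Open reservations: ['R10', 'R11', 'R4', 'R7', 'R9'] -> 5

Answer: 5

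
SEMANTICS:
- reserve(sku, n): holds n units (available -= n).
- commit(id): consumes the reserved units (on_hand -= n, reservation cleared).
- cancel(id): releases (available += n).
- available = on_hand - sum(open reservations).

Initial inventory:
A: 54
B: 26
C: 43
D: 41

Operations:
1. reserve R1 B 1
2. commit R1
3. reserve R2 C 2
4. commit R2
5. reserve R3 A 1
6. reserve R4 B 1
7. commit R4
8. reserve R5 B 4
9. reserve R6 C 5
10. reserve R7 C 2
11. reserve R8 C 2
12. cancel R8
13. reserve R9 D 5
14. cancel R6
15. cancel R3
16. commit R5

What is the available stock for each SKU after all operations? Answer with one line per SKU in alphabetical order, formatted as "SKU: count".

Answer: A: 54
B: 20
C: 39
D: 36

Derivation:
Step 1: reserve R1 B 1 -> on_hand[A=54 B=26 C=43 D=41] avail[A=54 B=25 C=43 D=41] open={R1}
Step 2: commit R1 -> on_hand[A=54 B=25 C=43 D=41] avail[A=54 B=25 C=43 D=41] open={}
Step 3: reserve R2 C 2 -> on_hand[A=54 B=25 C=43 D=41] avail[A=54 B=25 C=41 D=41] open={R2}
Step 4: commit R2 -> on_hand[A=54 B=25 C=41 D=41] avail[A=54 B=25 C=41 D=41] open={}
Step 5: reserve R3 A 1 -> on_hand[A=54 B=25 C=41 D=41] avail[A=53 B=25 C=41 D=41] open={R3}
Step 6: reserve R4 B 1 -> on_hand[A=54 B=25 C=41 D=41] avail[A=53 B=24 C=41 D=41] open={R3,R4}
Step 7: commit R4 -> on_hand[A=54 B=24 C=41 D=41] avail[A=53 B=24 C=41 D=41] open={R3}
Step 8: reserve R5 B 4 -> on_hand[A=54 B=24 C=41 D=41] avail[A=53 B=20 C=41 D=41] open={R3,R5}
Step 9: reserve R6 C 5 -> on_hand[A=54 B=24 C=41 D=41] avail[A=53 B=20 C=36 D=41] open={R3,R5,R6}
Step 10: reserve R7 C 2 -> on_hand[A=54 B=24 C=41 D=41] avail[A=53 B=20 C=34 D=41] open={R3,R5,R6,R7}
Step 11: reserve R8 C 2 -> on_hand[A=54 B=24 C=41 D=41] avail[A=53 B=20 C=32 D=41] open={R3,R5,R6,R7,R8}
Step 12: cancel R8 -> on_hand[A=54 B=24 C=41 D=41] avail[A=53 B=20 C=34 D=41] open={R3,R5,R6,R7}
Step 13: reserve R9 D 5 -> on_hand[A=54 B=24 C=41 D=41] avail[A=53 B=20 C=34 D=36] open={R3,R5,R6,R7,R9}
Step 14: cancel R6 -> on_hand[A=54 B=24 C=41 D=41] avail[A=53 B=20 C=39 D=36] open={R3,R5,R7,R9}
Step 15: cancel R3 -> on_hand[A=54 B=24 C=41 D=41] avail[A=54 B=20 C=39 D=36] open={R5,R7,R9}
Step 16: commit R5 -> on_hand[A=54 B=20 C=41 D=41] avail[A=54 B=20 C=39 D=36] open={R7,R9}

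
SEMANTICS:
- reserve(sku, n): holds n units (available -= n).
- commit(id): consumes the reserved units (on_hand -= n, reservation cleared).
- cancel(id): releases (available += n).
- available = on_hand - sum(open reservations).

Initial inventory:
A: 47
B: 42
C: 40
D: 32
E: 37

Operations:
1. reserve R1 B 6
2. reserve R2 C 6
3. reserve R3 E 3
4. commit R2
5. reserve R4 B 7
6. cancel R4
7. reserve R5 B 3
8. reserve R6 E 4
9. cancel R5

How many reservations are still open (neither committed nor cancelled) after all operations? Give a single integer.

Step 1: reserve R1 B 6 -> on_hand[A=47 B=42 C=40 D=32 E=37] avail[A=47 B=36 C=40 D=32 E=37] open={R1}
Step 2: reserve R2 C 6 -> on_hand[A=47 B=42 C=40 D=32 E=37] avail[A=47 B=36 C=34 D=32 E=37] open={R1,R2}
Step 3: reserve R3 E 3 -> on_hand[A=47 B=42 C=40 D=32 E=37] avail[A=47 B=36 C=34 D=32 E=34] open={R1,R2,R3}
Step 4: commit R2 -> on_hand[A=47 B=42 C=34 D=32 E=37] avail[A=47 B=36 C=34 D=32 E=34] open={R1,R3}
Step 5: reserve R4 B 7 -> on_hand[A=47 B=42 C=34 D=32 E=37] avail[A=47 B=29 C=34 D=32 E=34] open={R1,R3,R4}
Step 6: cancel R4 -> on_hand[A=47 B=42 C=34 D=32 E=37] avail[A=47 B=36 C=34 D=32 E=34] open={R1,R3}
Step 7: reserve R5 B 3 -> on_hand[A=47 B=42 C=34 D=32 E=37] avail[A=47 B=33 C=34 D=32 E=34] open={R1,R3,R5}
Step 8: reserve R6 E 4 -> on_hand[A=47 B=42 C=34 D=32 E=37] avail[A=47 B=33 C=34 D=32 E=30] open={R1,R3,R5,R6}
Step 9: cancel R5 -> on_hand[A=47 B=42 C=34 D=32 E=37] avail[A=47 B=36 C=34 D=32 E=30] open={R1,R3,R6}
Open reservations: ['R1', 'R3', 'R6'] -> 3

Answer: 3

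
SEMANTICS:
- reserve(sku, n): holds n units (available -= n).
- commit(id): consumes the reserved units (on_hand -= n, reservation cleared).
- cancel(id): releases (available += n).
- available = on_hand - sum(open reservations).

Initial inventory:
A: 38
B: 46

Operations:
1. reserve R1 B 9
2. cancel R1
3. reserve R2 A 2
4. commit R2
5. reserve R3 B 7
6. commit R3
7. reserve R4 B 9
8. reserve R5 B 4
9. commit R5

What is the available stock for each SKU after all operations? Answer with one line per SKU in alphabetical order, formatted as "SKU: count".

Answer: A: 36
B: 26

Derivation:
Step 1: reserve R1 B 9 -> on_hand[A=38 B=46] avail[A=38 B=37] open={R1}
Step 2: cancel R1 -> on_hand[A=38 B=46] avail[A=38 B=46] open={}
Step 3: reserve R2 A 2 -> on_hand[A=38 B=46] avail[A=36 B=46] open={R2}
Step 4: commit R2 -> on_hand[A=36 B=46] avail[A=36 B=46] open={}
Step 5: reserve R3 B 7 -> on_hand[A=36 B=46] avail[A=36 B=39] open={R3}
Step 6: commit R3 -> on_hand[A=36 B=39] avail[A=36 B=39] open={}
Step 7: reserve R4 B 9 -> on_hand[A=36 B=39] avail[A=36 B=30] open={R4}
Step 8: reserve R5 B 4 -> on_hand[A=36 B=39] avail[A=36 B=26] open={R4,R5}
Step 9: commit R5 -> on_hand[A=36 B=35] avail[A=36 B=26] open={R4}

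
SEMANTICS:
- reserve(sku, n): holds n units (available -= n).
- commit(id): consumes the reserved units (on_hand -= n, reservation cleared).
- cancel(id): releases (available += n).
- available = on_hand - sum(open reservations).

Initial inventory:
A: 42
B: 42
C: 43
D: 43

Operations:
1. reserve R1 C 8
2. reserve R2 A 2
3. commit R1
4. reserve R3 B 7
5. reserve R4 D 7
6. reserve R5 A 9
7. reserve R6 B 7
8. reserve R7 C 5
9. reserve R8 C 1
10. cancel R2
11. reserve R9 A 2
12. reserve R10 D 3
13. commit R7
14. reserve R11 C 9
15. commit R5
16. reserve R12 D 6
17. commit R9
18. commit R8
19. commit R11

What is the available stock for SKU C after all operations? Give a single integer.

Step 1: reserve R1 C 8 -> on_hand[A=42 B=42 C=43 D=43] avail[A=42 B=42 C=35 D=43] open={R1}
Step 2: reserve R2 A 2 -> on_hand[A=42 B=42 C=43 D=43] avail[A=40 B=42 C=35 D=43] open={R1,R2}
Step 3: commit R1 -> on_hand[A=42 B=42 C=35 D=43] avail[A=40 B=42 C=35 D=43] open={R2}
Step 4: reserve R3 B 7 -> on_hand[A=42 B=42 C=35 D=43] avail[A=40 B=35 C=35 D=43] open={R2,R3}
Step 5: reserve R4 D 7 -> on_hand[A=42 B=42 C=35 D=43] avail[A=40 B=35 C=35 D=36] open={R2,R3,R4}
Step 6: reserve R5 A 9 -> on_hand[A=42 B=42 C=35 D=43] avail[A=31 B=35 C=35 D=36] open={R2,R3,R4,R5}
Step 7: reserve R6 B 7 -> on_hand[A=42 B=42 C=35 D=43] avail[A=31 B=28 C=35 D=36] open={R2,R3,R4,R5,R6}
Step 8: reserve R7 C 5 -> on_hand[A=42 B=42 C=35 D=43] avail[A=31 B=28 C=30 D=36] open={R2,R3,R4,R5,R6,R7}
Step 9: reserve R8 C 1 -> on_hand[A=42 B=42 C=35 D=43] avail[A=31 B=28 C=29 D=36] open={R2,R3,R4,R5,R6,R7,R8}
Step 10: cancel R2 -> on_hand[A=42 B=42 C=35 D=43] avail[A=33 B=28 C=29 D=36] open={R3,R4,R5,R6,R7,R8}
Step 11: reserve R9 A 2 -> on_hand[A=42 B=42 C=35 D=43] avail[A=31 B=28 C=29 D=36] open={R3,R4,R5,R6,R7,R8,R9}
Step 12: reserve R10 D 3 -> on_hand[A=42 B=42 C=35 D=43] avail[A=31 B=28 C=29 D=33] open={R10,R3,R4,R5,R6,R7,R8,R9}
Step 13: commit R7 -> on_hand[A=42 B=42 C=30 D=43] avail[A=31 B=28 C=29 D=33] open={R10,R3,R4,R5,R6,R8,R9}
Step 14: reserve R11 C 9 -> on_hand[A=42 B=42 C=30 D=43] avail[A=31 B=28 C=20 D=33] open={R10,R11,R3,R4,R5,R6,R8,R9}
Step 15: commit R5 -> on_hand[A=33 B=42 C=30 D=43] avail[A=31 B=28 C=20 D=33] open={R10,R11,R3,R4,R6,R8,R9}
Step 16: reserve R12 D 6 -> on_hand[A=33 B=42 C=30 D=43] avail[A=31 B=28 C=20 D=27] open={R10,R11,R12,R3,R4,R6,R8,R9}
Step 17: commit R9 -> on_hand[A=31 B=42 C=30 D=43] avail[A=31 B=28 C=20 D=27] open={R10,R11,R12,R3,R4,R6,R8}
Step 18: commit R8 -> on_hand[A=31 B=42 C=29 D=43] avail[A=31 B=28 C=20 D=27] open={R10,R11,R12,R3,R4,R6}
Step 19: commit R11 -> on_hand[A=31 B=42 C=20 D=43] avail[A=31 B=28 C=20 D=27] open={R10,R12,R3,R4,R6}
Final available[C] = 20

Answer: 20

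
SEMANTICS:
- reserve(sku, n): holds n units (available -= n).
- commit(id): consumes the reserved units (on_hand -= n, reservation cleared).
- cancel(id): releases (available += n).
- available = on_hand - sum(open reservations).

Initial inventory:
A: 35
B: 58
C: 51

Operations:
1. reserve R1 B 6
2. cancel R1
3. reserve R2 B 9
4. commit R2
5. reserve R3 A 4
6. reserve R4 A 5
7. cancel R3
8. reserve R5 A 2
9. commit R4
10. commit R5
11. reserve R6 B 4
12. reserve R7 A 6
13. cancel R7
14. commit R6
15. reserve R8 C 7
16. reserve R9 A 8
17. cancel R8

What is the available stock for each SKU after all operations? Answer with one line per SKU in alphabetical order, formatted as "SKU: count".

Step 1: reserve R1 B 6 -> on_hand[A=35 B=58 C=51] avail[A=35 B=52 C=51] open={R1}
Step 2: cancel R1 -> on_hand[A=35 B=58 C=51] avail[A=35 B=58 C=51] open={}
Step 3: reserve R2 B 9 -> on_hand[A=35 B=58 C=51] avail[A=35 B=49 C=51] open={R2}
Step 4: commit R2 -> on_hand[A=35 B=49 C=51] avail[A=35 B=49 C=51] open={}
Step 5: reserve R3 A 4 -> on_hand[A=35 B=49 C=51] avail[A=31 B=49 C=51] open={R3}
Step 6: reserve R4 A 5 -> on_hand[A=35 B=49 C=51] avail[A=26 B=49 C=51] open={R3,R4}
Step 7: cancel R3 -> on_hand[A=35 B=49 C=51] avail[A=30 B=49 C=51] open={R4}
Step 8: reserve R5 A 2 -> on_hand[A=35 B=49 C=51] avail[A=28 B=49 C=51] open={R4,R5}
Step 9: commit R4 -> on_hand[A=30 B=49 C=51] avail[A=28 B=49 C=51] open={R5}
Step 10: commit R5 -> on_hand[A=28 B=49 C=51] avail[A=28 B=49 C=51] open={}
Step 11: reserve R6 B 4 -> on_hand[A=28 B=49 C=51] avail[A=28 B=45 C=51] open={R6}
Step 12: reserve R7 A 6 -> on_hand[A=28 B=49 C=51] avail[A=22 B=45 C=51] open={R6,R7}
Step 13: cancel R7 -> on_hand[A=28 B=49 C=51] avail[A=28 B=45 C=51] open={R6}
Step 14: commit R6 -> on_hand[A=28 B=45 C=51] avail[A=28 B=45 C=51] open={}
Step 15: reserve R8 C 7 -> on_hand[A=28 B=45 C=51] avail[A=28 B=45 C=44] open={R8}
Step 16: reserve R9 A 8 -> on_hand[A=28 B=45 C=51] avail[A=20 B=45 C=44] open={R8,R9}
Step 17: cancel R8 -> on_hand[A=28 B=45 C=51] avail[A=20 B=45 C=51] open={R9}

Answer: A: 20
B: 45
C: 51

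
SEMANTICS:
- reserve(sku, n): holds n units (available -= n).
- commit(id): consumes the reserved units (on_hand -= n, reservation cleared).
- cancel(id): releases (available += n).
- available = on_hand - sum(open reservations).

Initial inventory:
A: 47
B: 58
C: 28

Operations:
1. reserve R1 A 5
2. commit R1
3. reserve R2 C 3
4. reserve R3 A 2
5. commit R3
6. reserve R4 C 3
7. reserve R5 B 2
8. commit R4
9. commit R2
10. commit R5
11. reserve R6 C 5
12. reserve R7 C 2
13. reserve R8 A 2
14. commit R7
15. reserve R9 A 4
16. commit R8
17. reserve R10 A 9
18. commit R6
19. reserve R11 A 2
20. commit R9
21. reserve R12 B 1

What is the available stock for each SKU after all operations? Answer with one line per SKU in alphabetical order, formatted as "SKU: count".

Step 1: reserve R1 A 5 -> on_hand[A=47 B=58 C=28] avail[A=42 B=58 C=28] open={R1}
Step 2: commit R1 -> on_hand[A=42 B=58 C=28] avail[A=42 B=58 C=28] open={}
Step 3: reserve R2 C 3 -> on_hand[A=42 B=58 C=28] avail[A=42 B=58 C=25] open={R2}
Step 4: reserve R3 A 2 -> on_hand[A=42 B=58 C=28] avail[A=40 B=58 C=25] open={R2,R3}
Step 5: commit R3 -> on_hand[A=40 B=58 C=28] avail[A=40 B=58 C=25] open={R2}
Step 6: reserve R4 C 3 -> on_hand[A=40 B=58 C=28] avail[A=40 B=58 C=22] open={R2,R4}
Step 7: reserve R5 B 2 -> on_hand[A=40 B=58 C=28] avail[A=40 B=56 C=22] open={R2,R4,R5}
Step 8: commit R4 -> on_hand[A=40 B=58 C=25] avail[A=40 B=56 C=22] open={R2,R5}
Step 9: commit R2 -> on_hand[A=40 B=58 C=22] avail[A=40 B=56 C=22] open={R5}
Step 10: commit R5 -> on_hand[A=40 B=56 C=22] avail[A=40 B=56 C=22] open={}
Step 11: reserve R6 C 5 -> on_hand[A=40 B=56 C=22] avail[A=40 B=56 C=17] open={R6}
Step 12: reserve R7 C 2 -> on_hand[A=40 B=56 C=22] avail[A=40 B=56 C=15] open={R6,R7}
Step 13: reserve R8 A 2 -> on_hand[A=40 B=56 C=22] avail[A=38 B=56 C=15] open={R6,R7,R8}
Step 14: commit R7 -> on_hand[A=40 B=56 C=20] avail[A=38 B=56 C=15] open={R6,R8}
Step 15: reserve R9 A 4 -> on_hand[A=40 B=56 C=20] avail[A=34 B=56 C=15] open={R6,R8,R9}
Step 16: commit R8 -> on_hand[A=38 B=56 C=20] avail[A=34 B=56 C=15] open={R6,R9}
Step 17: reserve R10 A 9 -> on_hand[A=38 B=56 C=20] avail[A=25 B=56 C=15] open={R10,R6,R9}
Step 18: commit R6 -> on_hand[A=38 B=56 C=15] avail[A=25 B=56 C=15] open={R10,R9}
Step 19: reserve R11 A 2 -> on_hand[A=38 B=56 C=15] avail[A=23 B=56 C=15] open={R10,R11,R9}
Step 20: commit R9 -> on_hand[A=34 B=56 C=15] avail[A=23 B=56 C=15] open={R10,R11}
Step 21: reserve R12 B 1 -> on_hand[A=34 B=56 C=15] avail[A=23 B=55 C=15] open={R10,R11,R12}

Answer: A: 23
B: 55
C: 15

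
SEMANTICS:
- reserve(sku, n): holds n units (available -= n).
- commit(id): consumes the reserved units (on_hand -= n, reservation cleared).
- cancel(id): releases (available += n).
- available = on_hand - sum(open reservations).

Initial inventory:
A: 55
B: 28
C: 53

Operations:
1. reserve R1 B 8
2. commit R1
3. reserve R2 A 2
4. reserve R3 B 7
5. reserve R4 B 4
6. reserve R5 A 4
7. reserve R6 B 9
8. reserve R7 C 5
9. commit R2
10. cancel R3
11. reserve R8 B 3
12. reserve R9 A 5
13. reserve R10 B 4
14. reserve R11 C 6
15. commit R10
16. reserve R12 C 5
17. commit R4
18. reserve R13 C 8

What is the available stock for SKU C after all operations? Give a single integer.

Answer: 29

Derivation:
Step 1: reserve R1 B 8 -> on_hand[A=55 B=28 C=53] avail[A=55 B=20 C=53] open={R1}
Step 2: commit R1 -> on_hand[A=55 B=20 C=53] avail[A=55 B=20 C=53] open={}
Step 3: reserve R2 A 2 -> on_hand[A=55 B=20 C=53] avail[A=53 B=20 C=53] open={R2}
Step 4: reserve R3 B 7 -> on_hand[A=55 B=20 C=53] avail[A=53 B=13 C=53] open={R2,R3}
Step 5: reserve R4 B 4 -> on_hand[A=55 B=20 C=53] avail[A=53 B=9 C=53] open={R2,R3,R4}
Step 6: reserve R5 A 4 -> on_hand[A=55 B=20 C=53] avail[A=49 B=9 C=53] open={R2,R3,R4,R5}
Step 7: reserve R6 B 9 -> on_hand[A=55 B=20 C=53] avail[A=49 B=0 C=53] open={R2,R3,R4,R5,R6}
Step 8: reserve R7 C 5 -> on_hand[A=55 B=20 C=53] avail[A=49 B=0 C=48] open={R2,R3,R4,R5,R6,R7}
Step 9: commit R2 -> on_hand[A=53 B=20 C=53] avail[A=49 B=0 C=48] open={R3,R4,R5,R6,R7}
Step 10: cancel R3 -> on_hand[A=53 B=20 C=53] avail[A=49 B=7 C=48] open={R4,R5,R6,R7}
Step 11: reserve R8 B 3 -> on_hand[A=53 B=20 C=53] avail[A=49 B=4 C=48] open={R4,R5,R6,R7,R8}
Step 12: reserve R9 A 5 -> on_hand[A=53 B=20 C=53] avail[A=44 B=4 C=48] open={R4,R5,R6,R7,R8,R9}
Step 13: reserve R10 B 4 -> on_hand[A=53 B=20 C=53] avail[A=44 B=0 C=48] open={R10,R4,R5,R6,R7,R8,R9}
Step 14: reserve R11 C 6 -> on_hand[A=53 B=20 C=53] avail[A=44 B=0 C=42] open={R10,R11,R4,R5,R6,R7,R8,R9}
Step 15: commit R10 -> on_hand[A=53 B=16 C=53] avail[A=44 B=0 C=42] open={R11,R4,R5,R6,R7,R8,R9}
Step 16: reserve R12 C 5 -> on_hand[A=53 B=16 C=53] avail[A=44 B=0 C=37] open={R11,R12,R4,R5,R6,R7,R8,R9}
Step 17: commit R4 -> on_hand[A=53 B=12 C=53] avail[A=44 B=0 C=37] open={R11,R12,R5,R6,R7,R8,R9}
Step 18: reserve R13 C 8 -> on_hand[A=53 B=12 C=53] avail[A=44 B=0 C=29] open={R11,R12,R13,R5,R6,R7,R8,R9}
Final available[C] = 29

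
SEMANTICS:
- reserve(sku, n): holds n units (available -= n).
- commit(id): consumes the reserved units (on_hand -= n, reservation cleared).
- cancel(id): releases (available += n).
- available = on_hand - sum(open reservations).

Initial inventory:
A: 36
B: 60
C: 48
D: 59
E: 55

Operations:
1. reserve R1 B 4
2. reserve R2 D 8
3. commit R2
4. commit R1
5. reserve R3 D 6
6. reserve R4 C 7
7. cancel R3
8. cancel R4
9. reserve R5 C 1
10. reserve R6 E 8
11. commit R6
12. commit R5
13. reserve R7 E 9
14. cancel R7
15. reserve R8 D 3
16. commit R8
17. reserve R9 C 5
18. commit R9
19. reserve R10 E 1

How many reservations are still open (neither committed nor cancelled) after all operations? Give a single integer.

Step 1: reserve R1 B 4 -> on_hand[A=36 B=60 C=48 D=59 E=55] avail[A=36 B=56 C=48 D=59 E=55] open={R1}
Step 2: reserve R2 D 8 -> on_hand[A=36 B=60 C=48 D=59 E=55] avail[A=36 B=56 C=48 D=51 E=55] open={R1,R2}
Step 3: commit R2 -> on_hand[A=36 B=60 C=48 D=51 E=55] avail[A=36 B=56 C=48 D=51 E=55] open={R1}
Step 4: commit R1 -> on_hand[A=36 B=56 C=48 D=51 E=55] avail[A=36 B=56 C=48 D=51 E=55] open={}
Step 5: reserve R3 D 6 -> on_hand[A=36 B=56 C=48 D=51 E=55] avail[A=36 B=56 C=48 D=45 E=55] open={R3}
Step 6: reserve R4 C 7 -> on_hand[A=36 B=56 C=48 D=51 E=55] avail[A=36 B=56 C=41 D=45 E=55] open={R3,R4}
Step 7: cancel R3 -> on_hand[A=36 B=56 C=48 D=51 E=55] avail[A=36 B=56 C=41 D=51 E=55] open={R4}
Step 8: cancel R4 -> on_hand[A=36 B=56 C=48 D=51 E=55] avail[A=36 B=56 C=48 D=51 E=55] open={}
Step 9: reserve R5 C 1 -> on_hand[A=36 B=56 C=48 D=51 E=55] avail[A=36 B=56 C=47 D=51 E=55] open={R5}
Step 10: reserve R6 E 8 -> on_hand[A=36 B=56 C=48 D=51 E=55] avail[A=36 B=56 C=47 D=51 E=47] open={R5,R6}
Step 11: commit R6 -> on_hand[A=36 B=56 C=48 D=51 E=47] avail[A=36 B=56 C=47 D=51 E=47] open={R5}
Step 12: commit R5 -> on_hand[A=36 B=56 C=47 D=51 E=47] avail[A=36 B=56 C=47 D=51 E=47] open={}
Step 13: reserve R7 E 9 -> on_hand[A=36 B=56 C=47 D=51 E=47] avail[A=36 B=56 C=47 D=51 E=38] open={R7}
Step 14: cancel R7 -> on_hand[A=36 B=56 C=47 D=51 E=47] avail[A=36 B=56 C=47 D=51 E=47] open={}
Step 15: reserve R8 D 3 -> on_hand[A=36 B=56 C=47 D=51 E=47] avail[A=36 B=56 C=47 D=48 E=47] open={R8}
Step 16: commit R8 -> on_hand[A=36 B=56 C=47 D=48 E=47] avail[A=36 B=56 C=47 D=48 E=47] open={}
Step 17: reserve R9 C 5 -> on_hand[A=36 B=56 C=47 D=48 E=47] avail[A=36 B=56 C=42 D=48 E=47] open={R9}
Step 18: commit R9 -> on_hand[A=36 B=56 C=42 D=48 E=47] avail[A=36 B=56 C=42 D=48 E=47] open={}
Step 19: reserve R10 E 1 -> on_hand[A=36 B=56 C=42 D=48 E=47] avail[A=36 B=56 C=42 D=48 E=46] open={R10}
Open reservations: ['R10'] -> 1

Answer: 1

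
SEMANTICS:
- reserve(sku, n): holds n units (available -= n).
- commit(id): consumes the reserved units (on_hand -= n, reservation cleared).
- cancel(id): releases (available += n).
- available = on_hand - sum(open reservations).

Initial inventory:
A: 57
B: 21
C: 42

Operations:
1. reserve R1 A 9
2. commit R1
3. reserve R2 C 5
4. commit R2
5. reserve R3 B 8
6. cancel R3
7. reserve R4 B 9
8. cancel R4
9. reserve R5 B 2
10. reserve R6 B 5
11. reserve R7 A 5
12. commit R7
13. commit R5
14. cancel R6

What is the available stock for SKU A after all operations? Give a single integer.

Step 1: reserve R1 A 9 -> on_hand[A=57 B=21 C=42] avail[A=48 B=21 C=42] open={R1}
Step 2: commit R1 -> on_hand[A=48 B=21 C=42] avail[A=48 B=21 C=42] open={}
Step 3: reserve R2 C 5 -> on_hand[A=48 B=21 C=42] avail[A=48 B=21 C=37] open={R2}
Step 4: commit R2 -> on_hand[A=48 B=21 C=37] avail[A=48 B=21 C=37] open={}
Step 5: reserve R3 B 8 -> on_hand[A=48 B=21 C=37] avail[A=48 B=13 C=37] open={R3}
Step 6: cancel R3 -> on_hand[A=48 B=21 C=37] avail[A=48 B=21 C=37] open={}
Step 7: reserve R4 B 9 -> on_hand[A=48 B=21 C=37] avail[A=48 B=12 C=37] open={R4}
Step 8: cancel R4 -> on_hand[A=48 B=21 C=37] avail[A=48 B=21 C=37] open={}
Step 9: reserve R5 B 2 -> on_hand[A=48 B=21 C=37] avail[A=48 B=19 C=37] open={R5}
Step 10: reserve R6 B 5 -> on_hand[A=48 B=21 C=37] avail[A=48 B=14 C=37] open={R5,R6}
Step 11: reserve R7 A 5 -> on_hand[A=48 B=21 C=37] avail[A=43 B=14 C=37] open={R5,R6,R7}
Step 12: commit R7 -> on_hand[A=43 B=21 C=37] avail[A=43 B=14 C=37] open={R5,R6}
Step 13: commit R5 -> on_hand[A=43 B=19 C=37] avail[A=43 B=14 C=37] open={R6}
Step 14: cancel R6 -> on_hand[A=43 B=19 C=37] avail[A=43 B=19 C=37] open={}
Final available[A] = 43

Answer: 43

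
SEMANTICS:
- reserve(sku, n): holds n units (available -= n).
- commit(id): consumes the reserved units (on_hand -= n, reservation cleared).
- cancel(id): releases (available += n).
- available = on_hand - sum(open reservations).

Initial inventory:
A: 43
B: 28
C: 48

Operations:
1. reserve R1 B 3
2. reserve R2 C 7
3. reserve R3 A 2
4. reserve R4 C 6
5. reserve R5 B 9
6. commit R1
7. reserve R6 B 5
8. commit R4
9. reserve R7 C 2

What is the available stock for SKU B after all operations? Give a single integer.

Step 1: reserve R1 B 3 -> on_hand[A=43 B=28 C=48] avail[A=43 B=25 C=48] open={R1}
Step 2: reserve R2 C 7 -> on_hand[A=43 B=28 C=48] avail[A=43 B=25 C=41] open={R1,R2}
Step 3: reserve R3 A 2 -> on_hand[A=43 B=28 C=48] avail[A=41 B=25 C=41] open={R1,R2,R3}
Step 4: reserve R4 C 6 -> on_hand[A=43 B=28 C=48] avail[A=41 B=25 C=35] open={R1,R2,R3,R4}
Step 5: reserve R5 B 9 -> on_hand[A=43 B=28 C=48] avail[A=41 B=16 C=35] open={R1,R2,R3,R4,R5}
Step 6: commit R1 -> on_hand[A=43 B=25 C=48] avail[A=41 B=16 C=35] open={R2,R3,R4,R5}
Step 7: reserve R6 B 5 -> on_hand[A=43 B=25 C=48] avail[A=41 B=11 C=35] open={R2,R3,R4,R5,R6}
Step 8: commit R4 -> on_hand[A=43 B=25 C=42] avail[A=41 B=11 C=35] open={R2,R3,R5,R6}
Step 9: reserve R7 C 2 -> on_hand[A=43 B=25 C=42] avail[A=41 B=11 C=33] open={R2,R3,R5,R6,R7}
Final available[B] = 11

Answer: 11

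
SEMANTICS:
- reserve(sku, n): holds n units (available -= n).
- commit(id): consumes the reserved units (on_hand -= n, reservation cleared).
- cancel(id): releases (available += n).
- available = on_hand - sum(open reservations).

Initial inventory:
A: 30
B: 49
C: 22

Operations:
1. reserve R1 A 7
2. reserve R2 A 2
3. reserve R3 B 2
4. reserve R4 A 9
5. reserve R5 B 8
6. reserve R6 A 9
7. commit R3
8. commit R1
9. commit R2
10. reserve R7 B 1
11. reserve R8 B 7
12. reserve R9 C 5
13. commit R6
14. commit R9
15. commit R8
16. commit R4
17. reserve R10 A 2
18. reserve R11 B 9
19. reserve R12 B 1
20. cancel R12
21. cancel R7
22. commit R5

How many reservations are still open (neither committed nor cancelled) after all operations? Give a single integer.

Step 1: reserve R1 A 7 -> on_hand[A=30 B=49 C=22] avail[A=23 B=49 C=22] open={R1}
Step 2: reserve R2 A 2 -> on_hand[A=30 B=49 C=22] avail[A=21 B=49 C=22] open={R1,R2}
Step 3: reserve R3 B 2 -> on_hand[A=30 B=49 C=22] avail[A=21 B=47 C=22] open={R1,R2,R3}
Step 4: reserve R4 A 9 -> on_hand[A=30 B=49 C=22] avail[A=12 B=47 C=22] open={R1,R2,R3,R4}
Step 5: reserve R5 B 8 -> on_hand[A=30 B=49 C=22] avail[A=12 B=39 C=22] open={R1,R2,R3,R4,R5}
Step 6: reserve R6 A 9 -> on_hand[A=30 B=49 C=22] avail[A=3 B=39 C=22] open={R1,R2,R3,R4,R5,R6}
Step 7: commit R3 -> on_hand[A=30 B=47 C=22] avail[A=3 B=39 C=22] open={R1,R2,R4,R5,R6}
Step 8: commit R1 -> on_hand[A=23 B=47 C=22] avail[A=3 B=39 C=22] open={R2,R4,R5,R6}
Step 9: commit R2 -> on_hand[A=21 B=47 C=22] avail[A=3 B=39 C=22] open={R4,R5,R6}
Step 10: reserve R7 B 1 -> on_hand[A=21 B=47 C=22] avail[A=3 B=38 C=22] open={R4,R5,R6,R7}
Step 11: reserve R8 B 7 -> on_hand[A=21 B=47 C=22] avail[A=3 B=31 C=22] open={R4,R5,R6,R7,R8}
Step 12: reserve R9 C 5 -> on_hand[A=21 B=47 C=22] avail[A=3 B=31 C=17] open={R4,R5,R6,R7,R8,R9}
Step 13: commit R6 -> on_hand[A=12 B=47 C=22] avail[A=3 B=31 C=17] open={R4,R5,R7,R8,R9}
Step 14: commit R9 -> on_hand[A=12 B=47 C=17] avail[A=3 B=31 C=17] open={R4,R5,R7,R8}
Step 15: commit R8 -> on_hand[A=12 B=40 C=17] avail[A=3 B=31 C=17] open={R4,R5,R7}
Step 16: commit R4 -> on_hand[A=3 B=40 C=17] avail[A=3 B=31 C=17] open={R5,R7}
Step 17: reserve R10 A 2 -> on_hand[A=3 B=40 C=17] avail[A=1 B=31 C=17] open={R10,R5,R7}
Step 18: reserve R11 B 9 -> on_hand[A=3 B=40 C=17] avail[A=1 B=22 C=17] open={R10,R11,R5,R7}
Step 19: reserve R12 B 1 -> on_hand[A=3 B=40 C=17] avail[A=1 B=21 C=17] open={R10,R11,R12,R5,R7}
Step 20: cancel R12 -> on_hand[A=3 B=40 C=17] avail[A=1 B=22 C=17] open={R10,R11,R5,R7}
Step 21: cancel R7 -> on_hand[A=3 B=40 C=17] avail[A=1 B=23 C=17] open={R10,R11,R5}
Step 22: commit R5 -> on_hand[A=3 B=32 C=17] avail[A=1 B=23 C=17] open={R10,R11}
Open reservations: ['R10', 'R11'] -> 2

Answer: 2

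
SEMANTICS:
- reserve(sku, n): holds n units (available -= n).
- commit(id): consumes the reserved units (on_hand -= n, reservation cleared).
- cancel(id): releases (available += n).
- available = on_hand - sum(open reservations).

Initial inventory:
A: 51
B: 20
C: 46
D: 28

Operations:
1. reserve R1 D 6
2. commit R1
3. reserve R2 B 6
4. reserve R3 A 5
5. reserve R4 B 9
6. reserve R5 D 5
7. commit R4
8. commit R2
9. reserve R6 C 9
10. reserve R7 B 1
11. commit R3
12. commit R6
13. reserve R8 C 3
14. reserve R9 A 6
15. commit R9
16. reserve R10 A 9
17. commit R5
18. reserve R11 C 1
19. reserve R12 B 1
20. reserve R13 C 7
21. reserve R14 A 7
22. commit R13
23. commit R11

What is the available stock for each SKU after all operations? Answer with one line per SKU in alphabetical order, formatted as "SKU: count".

Answer: A: 24
B: 3
C: 26
D: 17

Derivation:
Step 1: reserve R1 D 6 -> on_hand[A=51 B=20 C=46 D=28] avail[A=51 B=20 C=46 D=22] open={R1}
Step 2: commit R1 -> on_hand[A=51 B=20 C=46 D=22] avail[A=51 B=20 C=46 D=22] open={}
Step 3: reserve R2 B 6 -> on_hand[A=51 B=20 C=46 D=22] avail[A=51 B=14 C=46 D=22] open={R2}
Step 4: reserve R3 A 5 -> on_hand[A=51 B=20 C=46 D=22] avail[A=46 B=14 C=46 D=22] open={R2,R3}
Step 5: reserve R4 B 9 -> on_hand[A=51 B=20 C=46 D=22] avail[A=46 B=5 C=46 D=22] open={R2,R3,R4}
Step 6: reserve R5 D 5 -> on_hand[A=51 B=20 C=46 D=22] avail[A=46 B=5 C=46 D=17] open={R2,R3,R4,R5}
Step 7: commit R4 -> on_hand[A=51 B=11 C=46 D=22] avail[A=46 B=5 C=46 D=17] open={R2,R3,R5}
Step 8: commit R2 -> on_hand[A=51 B=5 C=46 D=22] avail[A=46 B=5 C=46 D=17] open={R3,R5}
Step 9: reserve R6 C 9 -> on_hand[A=51 B=5 C=46 D=22] avail[A=46 B=5 C=37 D=17] open={R3,R5,R6}
Step 10: reserve R7 B 1 -> on_hand[A=51 B=5 C=46 D=22] avail[A=46 B=4 C=37 D=17] open={R3,R5,R6,R7}
Step 11: commit R3 -> on_hand[A=46 B=5 C=46 D=22] avail[A=46 B=4 C=37 D=17] open={R5,R6,R7}
Step 12: commit R6 -> on_hand[A=46 B=5 C=37 D=22] avail[A=46 B=4 C=37 D=17] open={R5,R7}
Step 13: reserve R8 C 3 -> on_hand[A=46 B=5 C=37 D=22] avail[A=46 B=4 C=34 D=17] open={R5,R7,R8}
Step 14: reserve R9 A 6 -> on_hand[A=46 B=5 C=37 D=22] avail[A=40 B=4 C=34 D=17] open={R5,R7,R8,R9}
Step 15: commit R9 -> on_hand[A=40 B=5 C=37 D=22] avail[A=40 B=4 C=34 D=17] open={R5,R7,R8}
Step 16: reserve R10 A 9 -> on_hand[A=40 B=5 C=37 D=22] avail[A=31 B=4 C=34 D=17] open={R10,R5,R7,R8}
Step 17: commit R5 -> on_hand[A=40 B=5 C=37 D=17] avail[A=31 B=4 C=34 D=17] open={R10,R7,R8}
Step 18: reserve R11 C 1 -> on_hand[A=40 B=5 C=37 D=17] avail[A=31 B=4 C=33 D=17] open={R10,R11,R7,R8}
Step 19: reserve R12 B 1 -> on_hand[A=40 B=5 C=37 D=17] avail[A=31 B=3 C=33 D=17] open={R10,R11,R12,R7,R8}
Step 20: reserve R13 C 7 -> on_hand[A=40 B=5 C=37 D=17] avail[A=31 B=3 C=26 D=17] open={R10,R11,R12,R13,R7,R8}
Step 21: reserve R14 A 7 -> on_hand[A=40 B=5 C=37 D=17] avail[A=24 B=3 C=26 D=17] open={R10,R11,R12,R13,R14,R7,R8}
Step 22: commit R13 -> on_hand[A=40 B=5 C=30 D=17] avail[A=24 B=3 C=26 D=17] open={R10,R11,R12,R14,R7,R8}
Step 23: commit R11 -> on_hand[A=40 B=5 C=29 D=17] avail[A=24 B=3 C=26 D=17] open={R10,R12,R14,R7,R8}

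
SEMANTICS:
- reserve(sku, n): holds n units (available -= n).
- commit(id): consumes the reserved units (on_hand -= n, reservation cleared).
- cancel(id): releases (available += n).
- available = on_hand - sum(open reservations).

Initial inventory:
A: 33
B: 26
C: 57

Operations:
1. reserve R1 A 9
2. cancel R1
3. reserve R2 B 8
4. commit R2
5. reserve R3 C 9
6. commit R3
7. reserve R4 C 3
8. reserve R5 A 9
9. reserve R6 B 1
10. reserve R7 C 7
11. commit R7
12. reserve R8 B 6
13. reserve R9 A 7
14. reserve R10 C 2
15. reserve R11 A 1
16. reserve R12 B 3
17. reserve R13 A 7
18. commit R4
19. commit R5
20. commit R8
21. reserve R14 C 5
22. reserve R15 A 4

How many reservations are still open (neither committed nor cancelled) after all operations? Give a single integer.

Answer: 8

Derivation:
Step 1: reserve R1 A 9 -> on_hand[A=33 B=26 C=57] avail[A=24 B=26 C=57] open={R1}
Step 2: cancel R1 -> on_hand[A=33 B=26 C=57] avail[A=33 B=26 C=57] open={}
Step 3: reserve R2 B 8 -> on_hand[A=33 B=26 C=57] avail[A=33 B=18 C=57] open={R2}
Step 4: commit R2 -> on_hand[A=33 B=18 C=57] avail[A=33 B=18 C=57] open={}
Step 5: reserve R3 C 9 -> on_hand[A=33 B=18 C=57] avail[A=33 B=18 C=48] open={R3}
Step 6: commit R3 -> on_hand[A=33 B=18 C=48] avail[A=33 B=18 C=48] open={}
Step 7: reserve R4 C 3 -> on_hand[A=33 B=18 C=48] avail[A=33 B=18 C=45] open={R4}
Step 8: reserve R5 A 9 -> on_hand[A=33 B=18 C=48] avail[A=24 B=18 C=45] open={R4,R5}
Step 9: reserve R6 B 1 -> on_hand[A=33 B=18 C=48] avail[A=24 B=17 C=45] open={R4,R5,R6}
Step 10: reserve R7 C 7 -> on_hand[A=33 B=18 C=48] avail[A=24 B=17 C=38] open={R4,R5,R6,R7}
Step 11: commit R7 -> on_hand[A=33 B=18 C=41] avail[A=24 B=17 C=38] open={R4,R5,R6}
Step 12: reserve R8 B 6 -> on_hand[A=33 B=18 C=41] avail[A=24 B=11 C=38] open={R4,R5,R6,R8}
Step 13: reserve R9 A 7 -> on_hand[A=33 B=18 C=41] avail[A=17 B=11 C=38] open={R4,R5,R6,R8,R9}
Step 14: reserve R10 C 2 -> on_hand[A=33 B=18 C=41] avail[A=17 B=11 C=36] open={R10,R4,R5,R6,R8,R9}
Step 15: reserve R11 A 1 -> on_hand[A=33 B=18 C=41] avail[A=16 B=11 C=36] open={R10,R11,R4,R5,R6,R8,R9}
Step 16: reserve R12 B 3 -> on_hand[A=33 B=18 C=41] avail[A=16 B=8 C=36] open={R10,R11,R12,R4,R5,R6,R8,R9}
Step 17: reserve R13 A 7 -> on_hand[A=33 B=18 C=41] avail[A=9 B=8 C=36] open={R10,R11,R12,R13,R4,R5,R6,R8,R9}
Step 18: commit R4 -> on_hand[A=33 B=18 C=38] avail[A=9 B=8 C=36] open={R10,R11,R12,R13,R5,R6,R8,R9}
Step 19: commit R5 -> on_hand[A=24 B=18 C=38] avail[A=9 B=8 C=36] open={R10,R11,R12,R13,R6,R8,R9}
Step 20: commit R8 -> on_hand[A=24 B=12 C=38] avail[A=9 B=8 C=36] open={R10,R11,R12,R13,R6,R9}
Step 21: reserve R14 C 5 -> on_hand[A=24 B=12 C=38] avail[A=9 B=8 C=31] open={R10,R11,R12,R13,R14,R6,R9}
Step 22: reserve R15 A 4 -> on_hand[A=24 B=12 C=38] avail[A=5 B=8 C=31] open={R10,R11,R12,R13,R14,R15,R6,R9}
Open reservations: ['R10', 'R11', 'R12', 'R13', 'R14', 'R15', 'R6', 'R9'] -> 8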